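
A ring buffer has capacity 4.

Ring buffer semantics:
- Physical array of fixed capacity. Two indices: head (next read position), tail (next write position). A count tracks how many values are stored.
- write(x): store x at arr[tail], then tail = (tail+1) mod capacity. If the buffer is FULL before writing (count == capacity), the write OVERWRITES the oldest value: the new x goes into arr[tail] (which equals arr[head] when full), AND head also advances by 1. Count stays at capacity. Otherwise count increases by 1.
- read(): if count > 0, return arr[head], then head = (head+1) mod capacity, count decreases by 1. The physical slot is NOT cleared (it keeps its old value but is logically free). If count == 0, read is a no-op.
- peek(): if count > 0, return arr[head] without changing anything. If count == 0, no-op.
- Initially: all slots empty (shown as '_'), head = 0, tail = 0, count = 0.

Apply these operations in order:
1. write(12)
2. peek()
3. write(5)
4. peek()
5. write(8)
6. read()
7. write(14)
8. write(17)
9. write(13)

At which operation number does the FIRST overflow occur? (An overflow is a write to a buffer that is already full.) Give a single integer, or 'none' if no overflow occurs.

After op 1 (write(12)): arr=[12 _ _ _] head=0 tail=1 count=1
After op 2 (peek()): arr=[12 _ _ _] head=0 tail=1 count=1
After op 3 (write(5)): arr=[12 5 _ _] head=0 tail=2 count=2
After op 4 (peek()): arr=[12 5 _ _] head=0 tail=2 count=2
After op 5 (write(8)): arr=[12 5 8 _] head=0 tail=3 count=3
After op 6 (read()): arr=[12 5 8 _] head=1 tail=3 count=2
After op 7 (write(14)): arr=[12 5 8 14] head=1 tail=0 count=3
After op 8 (write(17)): arr=[17 5 8 14] head=1 tail=1 count=4
After op 9 (write(13)): arr=[17 13 8 14] head=2 tail=2 count=4

Answer: 9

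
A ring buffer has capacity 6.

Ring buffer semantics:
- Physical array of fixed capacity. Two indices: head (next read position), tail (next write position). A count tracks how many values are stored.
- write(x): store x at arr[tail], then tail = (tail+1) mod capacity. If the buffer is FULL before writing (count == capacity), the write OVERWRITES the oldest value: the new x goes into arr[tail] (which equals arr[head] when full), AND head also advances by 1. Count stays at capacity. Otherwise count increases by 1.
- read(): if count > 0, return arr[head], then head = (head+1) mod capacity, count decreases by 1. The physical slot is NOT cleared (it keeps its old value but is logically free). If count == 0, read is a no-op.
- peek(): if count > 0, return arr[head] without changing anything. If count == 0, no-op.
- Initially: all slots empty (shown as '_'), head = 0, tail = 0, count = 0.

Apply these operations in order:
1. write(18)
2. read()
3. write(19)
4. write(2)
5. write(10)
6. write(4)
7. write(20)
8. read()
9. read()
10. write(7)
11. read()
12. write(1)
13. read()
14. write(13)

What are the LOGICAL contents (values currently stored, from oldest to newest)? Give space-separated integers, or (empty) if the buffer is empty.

After op 1 (write(18)): arr=[18 _ _ _ _ _] head=0 tail=1 count=1
After op 2 (read()): arr=[18 _ _ _ _ _] head=1 tail=1 count=0
After op 3 (write(19)): arr=[18 19 _ _ _ _] head=1 tail=2 count=1
After op 4 (write(2)): arr=[18 19 2 _ _ _] head=1 tail=3 count=2
After op 5 (write(10)): arr=[18 19 2 10 _ _] head=1 tail=4 count=3
After op 6 (write(4)): arr=[18 19 2 10 4 _] head=1 tail=5 count=4
After op 7 (write(20)): arr=[18 19 2 10 4 20] head=1 tail=0 count=5
After op 8 (read()): arr=[18 19 2 10 4 20] head=2 tail=0 count=4
After op 9 (read()): arr=[18 19 2 10 4 20] head=3 tail=0 count=3
After op 10 (write(7)): arr=[7 19 2 10 4 20] head=3 tail=1 count=4
After op 11 (read()): arr=[7 19 2 10 4 20] head=4 tail=1 count=3
After op 12 (write(1)): arr=[7 1 2 10 4 20] head=4 tail=2 count=4
After op 13 (read()): arr=[7 1 2 10 4 20] head=5 tail=2 count=3
After op 14 (write(13)): arr=[7 1 13 10 4 20] head=5 tail=3 count=4

Answer: 20 7 1 13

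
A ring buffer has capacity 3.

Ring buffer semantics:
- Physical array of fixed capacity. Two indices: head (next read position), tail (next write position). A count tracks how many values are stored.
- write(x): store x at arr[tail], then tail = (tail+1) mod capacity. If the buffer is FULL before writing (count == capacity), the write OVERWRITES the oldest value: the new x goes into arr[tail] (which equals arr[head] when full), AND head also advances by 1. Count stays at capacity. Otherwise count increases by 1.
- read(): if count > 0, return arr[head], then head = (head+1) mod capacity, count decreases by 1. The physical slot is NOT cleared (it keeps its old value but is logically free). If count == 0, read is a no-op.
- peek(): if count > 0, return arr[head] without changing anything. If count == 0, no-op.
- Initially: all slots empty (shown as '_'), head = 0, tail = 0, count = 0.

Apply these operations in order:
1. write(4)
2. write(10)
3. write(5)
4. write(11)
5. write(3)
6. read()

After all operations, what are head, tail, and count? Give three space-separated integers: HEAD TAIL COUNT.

After op 1 (write(4)): arr=[4 _ _] head=0 tail=1 count=1
After op 2 (write(10)): arr=[4 10 _] head=0 tail=2 count=2
After op 3 (write(5)): arr=[4 10 5] head=0 tail=0 count=3
After op 4 (write(11)): arr=[11 10 5] head=1 tail=1 count=3
After op 5 (write(3)): arr=[11 3 5] head=2 tail=2 count=3
After op 6 (read()): arr=[11 3 5] head=0 tail=2 count=2

Answer: 0 2 2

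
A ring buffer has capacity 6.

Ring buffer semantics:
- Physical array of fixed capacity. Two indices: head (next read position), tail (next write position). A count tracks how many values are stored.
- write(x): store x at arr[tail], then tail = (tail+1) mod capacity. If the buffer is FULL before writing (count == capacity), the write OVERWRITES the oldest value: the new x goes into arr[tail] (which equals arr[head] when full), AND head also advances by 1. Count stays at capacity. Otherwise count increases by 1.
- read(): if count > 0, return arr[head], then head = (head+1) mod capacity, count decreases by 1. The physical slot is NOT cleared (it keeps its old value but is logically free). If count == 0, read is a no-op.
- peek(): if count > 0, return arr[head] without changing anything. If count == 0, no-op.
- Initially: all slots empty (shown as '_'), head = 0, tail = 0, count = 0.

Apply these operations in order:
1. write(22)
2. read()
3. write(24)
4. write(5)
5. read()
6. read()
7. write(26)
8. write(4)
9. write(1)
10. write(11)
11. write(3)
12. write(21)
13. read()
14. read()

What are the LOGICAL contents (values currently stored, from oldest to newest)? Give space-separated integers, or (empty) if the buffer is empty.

Answer: 1 11 3 21

Derivation:
After op 1 (write(22)): arr=[22 _ _ _ _ _] head=0 tail=1 count=1
After op 2 (read()): arr=[22 _ _ _ _ _] head=1 tail=1 count=0
After op 3 (write(24)): arr=[22 24 _ _ _ _] head=1 tail=2 count=1
After op 4 (write(5)): arr=[22 24 5 _ _ _] head=1 tail=3 count=2
After op 5 (read()): arr=[22 24 5 _ _ _] head=2 tail=3 count=1
After op 6 (read()): arr=[22 24 5 _ _ _] head=3 tail=3 count=0
After op 7 (write(26)): arr=[22 24 5 26 _ _] head=3 tail=4 count=1
After op 8 (write(4)): arr=[22 24 5 26 4 _] head=3 tail=5 count=2
After op 9 (write(1)): arr=[22 24 5 26 4 1] head=3 tail=0 count=3
After op 10 (write(11)): arr=[11 24 5 26 4 1] head=3 tail=1 count=4
After op 11 (write(3)): arr=[11 3 5 26 4 1] head=3 tail=2 count=5
After op 12 (write(21)): arr=[11 3 21 26 4 1] head=3 tail=3 count=6
After op 13 (read()): arr=[11 3 21 26 4 1] head=4 tail=3 count=5
After op 14 (read()): arr=[11 3 21 26 4 1] head=5 tail=3 count=4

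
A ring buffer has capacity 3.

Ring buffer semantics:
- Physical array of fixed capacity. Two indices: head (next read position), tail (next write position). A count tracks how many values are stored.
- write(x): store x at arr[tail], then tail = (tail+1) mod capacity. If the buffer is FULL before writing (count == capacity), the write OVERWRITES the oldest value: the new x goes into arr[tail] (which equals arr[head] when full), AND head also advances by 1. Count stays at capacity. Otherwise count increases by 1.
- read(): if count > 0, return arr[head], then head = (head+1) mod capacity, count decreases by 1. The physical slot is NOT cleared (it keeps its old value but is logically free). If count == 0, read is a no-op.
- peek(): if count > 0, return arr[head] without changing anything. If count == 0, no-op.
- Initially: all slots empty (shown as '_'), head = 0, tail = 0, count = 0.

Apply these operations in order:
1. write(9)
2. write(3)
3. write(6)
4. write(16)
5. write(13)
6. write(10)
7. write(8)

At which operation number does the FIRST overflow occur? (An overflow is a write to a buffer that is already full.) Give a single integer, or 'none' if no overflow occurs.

After op 1 (write(9)): arr=[9 _ _] head=0 tail=1 count=1
After op 2 (write(3)): arr=[9 3 _] head=0 tail=2 count=2
After op 3 (write(6)): arr=[9 3 6] head=0 tail=0 count=3
After op 4 (write(16)): arr=[16 3 6] head=1 tail=1 count=3
After op 5 (write(13)): arr=[16 13 6] head=2 tail=2 count=3
After op 6 (write(10)): arr=[16 13 10] head=0 tail=0 count=3
After op 7 (write(8)): arr=[8 13 10] head=1 tail=1 count=3

Answer: 4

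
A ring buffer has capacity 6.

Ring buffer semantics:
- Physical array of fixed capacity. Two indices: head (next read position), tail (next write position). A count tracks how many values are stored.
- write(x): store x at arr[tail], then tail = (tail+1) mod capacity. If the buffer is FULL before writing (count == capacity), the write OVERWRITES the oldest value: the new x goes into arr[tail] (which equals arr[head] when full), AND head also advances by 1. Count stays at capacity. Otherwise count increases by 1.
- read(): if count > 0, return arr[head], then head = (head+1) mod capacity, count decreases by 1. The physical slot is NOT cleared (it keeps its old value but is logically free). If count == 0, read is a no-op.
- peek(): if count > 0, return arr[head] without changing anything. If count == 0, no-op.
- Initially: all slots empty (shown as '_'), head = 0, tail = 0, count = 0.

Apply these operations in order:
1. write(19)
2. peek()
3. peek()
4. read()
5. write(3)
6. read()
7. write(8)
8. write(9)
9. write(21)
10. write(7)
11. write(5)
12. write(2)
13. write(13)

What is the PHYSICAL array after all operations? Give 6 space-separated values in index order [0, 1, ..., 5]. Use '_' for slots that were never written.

Answer: 5 2 13 9 21 7

Derivation:
After op 1 (write(19)): arr=[19 _ _ _ _ _] head=0 tail=1 count=1
After op 2 (peek()): arr=[19 _ _ _ _ _] head=0 tail=1 count=1
After op 3 (peek()): arr=[19 _ _ _ _ _] head=0 tail=1 count=1
After op 4 (read()): arr=[19 _ _ _ _ _] head=1 tail=1 count=0
After op 5 (write(3)): arr=[19 3 _ _ _ _] head=1 tail=2 count=1
After op 6 (read()): arr=[19 3 _ _ _ _] head=2 tail=2 count=0
After op 7 (write(8)): arr=[19 3 8 _ _ _] head=2 tail=3 count=1
After op 8 (write(9)): arr=[19 3 8 9 _ _] head=2 tail=4 count=2
After op 9 (write(21)): arr=[19 3 8 9 21 _] head=2 tail=5 count=3
After op 10 (write(7)): arr=[19 3 8 9 21 7] head=2 tail=0 count=4
After op 11 (write(5)): arr=[5 3 8 9 21 7] head=2 tail=1 count=5
After op 12 (write(2)): arr=[5 2 8 9 21 7] head=2 tail=2 count=6
After op 13 (write(13)): arr=[5 2 13 9 21 7] head=3 tail=3 count=6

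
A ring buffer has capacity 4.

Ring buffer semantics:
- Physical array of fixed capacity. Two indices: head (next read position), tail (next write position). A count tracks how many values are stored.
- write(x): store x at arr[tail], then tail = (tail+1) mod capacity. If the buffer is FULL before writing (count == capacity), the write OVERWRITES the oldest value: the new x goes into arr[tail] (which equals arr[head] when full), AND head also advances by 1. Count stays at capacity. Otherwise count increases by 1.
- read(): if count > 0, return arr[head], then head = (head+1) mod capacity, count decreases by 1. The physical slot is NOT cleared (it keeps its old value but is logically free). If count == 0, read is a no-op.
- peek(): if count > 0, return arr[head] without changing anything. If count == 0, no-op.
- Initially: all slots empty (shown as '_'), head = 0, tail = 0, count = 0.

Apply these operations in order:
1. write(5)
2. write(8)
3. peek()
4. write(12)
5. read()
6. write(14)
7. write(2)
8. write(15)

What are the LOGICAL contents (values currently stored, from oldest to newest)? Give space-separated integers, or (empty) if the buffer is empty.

After op 1 (write(5)): arr=[5 _ _ _] head=0 tail=1 count=1
After op 2 (write(8)): arr=[5 8 _ _] head=0 tail=2 count=2
After op 3 (peek()): arr=[5 8 _ _] head=0 tail=2 count=2
After op 4 (write(12)): arr=[5 8 12 _] head=0 tail=3 count=3
After op 5 (read()): arr=[5 8 12 _] head=1 tail=3 count=2
After op 6 (write(14)): arr=[5 8 12 14] head=1 tail=0 count=3
After op 7 (write(2)): arr=[2 8 12 14] head=1 tail=1 count=4
After op 8 (write(15)): arr=[2 15 12 14] head=2 tail=2 count=4

Answer: 12 14 2 15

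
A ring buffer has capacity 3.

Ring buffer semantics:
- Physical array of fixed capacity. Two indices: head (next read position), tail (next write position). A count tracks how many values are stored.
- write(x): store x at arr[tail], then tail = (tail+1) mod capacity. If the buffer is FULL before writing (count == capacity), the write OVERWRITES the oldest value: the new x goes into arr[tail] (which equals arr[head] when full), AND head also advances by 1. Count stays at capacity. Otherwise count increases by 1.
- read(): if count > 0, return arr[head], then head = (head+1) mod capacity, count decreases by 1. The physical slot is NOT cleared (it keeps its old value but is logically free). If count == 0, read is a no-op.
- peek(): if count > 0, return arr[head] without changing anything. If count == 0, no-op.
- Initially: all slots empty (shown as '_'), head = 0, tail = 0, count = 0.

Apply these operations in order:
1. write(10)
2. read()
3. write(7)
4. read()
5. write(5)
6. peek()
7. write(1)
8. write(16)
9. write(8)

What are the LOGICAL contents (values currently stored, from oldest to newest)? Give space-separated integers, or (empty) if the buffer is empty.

Answer: 1 16 8

Derivation:
After op 1 (write(10)): arr=[10 _ _] head=0 tail=1 count=1
After op 2 (read()): arr=[10 _ _] head=1 tail=1 count=0
After op 3 (write(7)): arr=[10 7 _] head=1 tail=2 count=1
After op 4 (read()): arr=[10 7 _] head=2 tail=2 count=0
After op 5 (write(5)): arr=[10 7 5] head=2 tail=0 count=1
After op 6 (peek()): arr=[10 7 5] head=2 tail=0 count=1
After op 7 (write(1)): arr=[1 7 5] head=2 tail=1 count=2
After op 8 (write(16)): arr=[1 16 5] head=2 tail=2 count=3
After op 9 (write(8)): arr=[1 16 8] head=0 tail=0 count=3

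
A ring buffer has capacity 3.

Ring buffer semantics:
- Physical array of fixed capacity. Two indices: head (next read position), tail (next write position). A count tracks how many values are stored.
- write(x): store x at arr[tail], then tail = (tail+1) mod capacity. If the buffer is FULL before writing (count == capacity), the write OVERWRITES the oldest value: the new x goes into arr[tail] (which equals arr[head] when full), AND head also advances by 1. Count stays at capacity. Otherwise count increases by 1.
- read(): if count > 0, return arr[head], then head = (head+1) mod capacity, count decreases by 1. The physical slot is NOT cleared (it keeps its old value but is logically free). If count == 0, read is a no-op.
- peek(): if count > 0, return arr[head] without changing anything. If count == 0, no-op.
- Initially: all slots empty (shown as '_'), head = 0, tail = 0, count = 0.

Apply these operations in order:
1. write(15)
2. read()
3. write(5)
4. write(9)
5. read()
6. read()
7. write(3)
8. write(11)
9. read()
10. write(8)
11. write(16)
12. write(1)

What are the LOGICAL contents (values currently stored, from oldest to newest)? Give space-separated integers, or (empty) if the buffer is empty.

After op 1 (write(15)): arr=[15 _ _] head=0 tail=1 count=1
After op 2 (read()): arr=[15 _ _] head=1 tail=1 count=0
After op 3 (write(5)): arr=[15 5 _] head=1 tail=2 count=1
After op 4 (write(9)): arr=[15 5 9] head=1 tail=0 count=2
After op 5 (read()): arr=[15 5 9] head=2 tail=0 count=1
After op 6 (read()): arr=[15 5 9] head=0 tail=0 count=0
After op 7 (write(3)): arr=[3 5 9] head=0 tail=1 count=1
After op 8 (write(11)): arr=[3 11 9] head=0 tail=2 count=2
After op 9 (read()): arr=[3 11 9] head=1 tail=2 count=1
After op 10 (write(8)): arr=[3 11 8] head=1 tail=0 count=2
After op 11 (write(16)): arr=[16 11 8] head=1 tail=1 count=3
After op 12 (write(1)): arr=[16 1 8] head=2 tail=2 count=3

Answer: 8 16 1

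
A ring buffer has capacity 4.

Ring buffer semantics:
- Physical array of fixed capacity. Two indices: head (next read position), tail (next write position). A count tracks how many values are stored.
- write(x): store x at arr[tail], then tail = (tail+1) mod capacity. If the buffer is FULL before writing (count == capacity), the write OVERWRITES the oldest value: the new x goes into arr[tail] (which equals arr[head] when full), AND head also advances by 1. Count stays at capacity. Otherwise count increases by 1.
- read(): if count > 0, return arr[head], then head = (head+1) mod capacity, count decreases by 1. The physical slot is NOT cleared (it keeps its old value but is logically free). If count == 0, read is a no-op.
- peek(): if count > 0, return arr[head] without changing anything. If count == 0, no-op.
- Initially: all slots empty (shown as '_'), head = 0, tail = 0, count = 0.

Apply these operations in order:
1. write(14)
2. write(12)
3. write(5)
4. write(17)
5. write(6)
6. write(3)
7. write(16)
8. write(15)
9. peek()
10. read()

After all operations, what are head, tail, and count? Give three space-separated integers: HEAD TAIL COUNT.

After op 1 (write(14)): arr=[14 _ _ _] head=0 tail=1 count=1
After op 2 (write(12)): arr=[14 12 _ _] head=0 tail=2 count=2
After op 3 (write(5)): arr=[14 12 5 _] head=0 tail=3 count=3
After op 4 (write(17)): arr=[14 12 5 17] head=0 tail=0 count=4
After op 5 (write(6)): arr=[6 12 5 17] head=1 tail=1 count=4
After op 6 (write(3)): arr=[6 3 5 17] head=2 tail=2 count=4
After op 7 (write(16)): arr=[6 3 16 17] head=3 tail=3 count=4
After op 8 (write(15)): arr=[6 3 16 15] head=0 tail=0 count=4
After op 9 (peek()): arr=[6 3 16 15] head=0 tail=0 count=4
After op 10 (read()): arr=[6 3 16 15] head=1 tail=0 count=3

Answer: 1 0 3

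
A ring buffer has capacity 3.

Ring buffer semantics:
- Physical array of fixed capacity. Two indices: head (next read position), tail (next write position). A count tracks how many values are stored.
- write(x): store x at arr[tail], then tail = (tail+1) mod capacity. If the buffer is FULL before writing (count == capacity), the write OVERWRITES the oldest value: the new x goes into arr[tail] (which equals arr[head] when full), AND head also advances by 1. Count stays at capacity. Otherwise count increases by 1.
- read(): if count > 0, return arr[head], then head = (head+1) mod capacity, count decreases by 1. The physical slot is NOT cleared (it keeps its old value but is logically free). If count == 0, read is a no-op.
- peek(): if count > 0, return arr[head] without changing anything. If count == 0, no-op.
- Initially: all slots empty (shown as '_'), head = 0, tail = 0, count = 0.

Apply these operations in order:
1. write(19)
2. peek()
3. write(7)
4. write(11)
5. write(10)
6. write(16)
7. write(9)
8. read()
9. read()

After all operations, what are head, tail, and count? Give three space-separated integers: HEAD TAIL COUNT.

After op 1 (write(19)): arr=[19 _ _] head=0 tail=1 count=1
After op 2 (peek()): arr=[19 _ _] head=0 tail=1 count=1
After op 3 (write(7)): arr=[19 7 _] head=0 tail=2 count=2
After op 4 (write(11)): arr=[19 7 11] head=0 tail=0 count=3
After op 5 (write(10)): arr=[10 7 11] head=1 tail=1 count=3
After op 6 (write(16)): arr=[10 16 11] head=2 tail=2 count=3
After op 7 (write(9)): arr=[10 16 9] head=0 tail=0 count=3
After op 8 (read()): arr=[10 16 9] head=1 tail=0 count=2
After op 9 (read()): arr=[10 16 9] head=2 tail=0 count=1

Answer: 2 0 1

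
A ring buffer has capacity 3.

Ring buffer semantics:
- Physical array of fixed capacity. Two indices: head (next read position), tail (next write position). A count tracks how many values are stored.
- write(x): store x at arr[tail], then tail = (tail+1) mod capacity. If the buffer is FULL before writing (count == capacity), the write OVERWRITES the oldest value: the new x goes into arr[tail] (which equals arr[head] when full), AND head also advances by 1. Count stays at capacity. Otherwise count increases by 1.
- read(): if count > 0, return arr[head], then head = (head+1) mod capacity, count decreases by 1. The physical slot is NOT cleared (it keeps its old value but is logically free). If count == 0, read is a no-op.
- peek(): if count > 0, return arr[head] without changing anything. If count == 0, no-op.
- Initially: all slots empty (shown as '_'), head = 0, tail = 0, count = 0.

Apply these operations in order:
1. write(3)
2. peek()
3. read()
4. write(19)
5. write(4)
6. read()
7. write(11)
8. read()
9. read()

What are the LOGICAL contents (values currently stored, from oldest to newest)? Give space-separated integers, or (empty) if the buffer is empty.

Answer: (empty)

Derivation:
After op 1 (write(3)): arr=[3 _ _] head=0 tail=1 count=1
After op 2 (peek()): arr=[3 _ _] head=0 tail=1 count=1
After op 3 (read()): arr=[3 _ _] head=1 tail=1 count=0
After op 4 (write(19)): arr=[3 19 _] head=1 tail=2 count=1
After op 5 (write(4)): arr=[3 19 4] head=1 tail=0 count=2
After op 6 (read()): arr=[3 19 4] head=2 tail=0 count=1
After op 7 (write(11)): arr=[11 19 4] head=2 tail=1 count=2
After op 8 (read()): arr=[11 19 4] head=0 tail=1 count=1
After op 9 (read()): arr=[11 19 4] head=1 tail=1 count=0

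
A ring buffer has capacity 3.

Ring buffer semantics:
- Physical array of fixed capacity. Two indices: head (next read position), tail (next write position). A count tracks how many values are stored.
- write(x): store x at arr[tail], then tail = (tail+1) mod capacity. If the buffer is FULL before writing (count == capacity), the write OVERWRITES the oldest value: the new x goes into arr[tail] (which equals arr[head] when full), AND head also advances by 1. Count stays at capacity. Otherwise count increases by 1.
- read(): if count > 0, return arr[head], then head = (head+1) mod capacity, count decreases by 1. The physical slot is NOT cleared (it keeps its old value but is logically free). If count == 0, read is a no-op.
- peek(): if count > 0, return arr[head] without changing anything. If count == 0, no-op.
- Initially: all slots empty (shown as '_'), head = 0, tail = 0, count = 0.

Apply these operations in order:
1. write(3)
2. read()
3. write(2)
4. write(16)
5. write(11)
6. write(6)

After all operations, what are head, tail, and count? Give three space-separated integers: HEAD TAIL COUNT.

Answer: 2 2 3

Derivation:
After op 1 (write(3)): arr=[3 _ _] head=0 tail=1 count=1
After op 2 (read()): arr=[3 _ _] head=1 tail=1 count=0
After op 3 (write(2)): arr=[3 2 _] head=1 tail=2 count=1
After op 4 (write(16)): arr=[3 2 16] head=1 tail=0 count=2
After op 5 (write(11)): arr=[11 2 16] head=1 tail=1 count=3
After op 6 (write(6)): arr=[11 6 16] head=2 tail=2 count=3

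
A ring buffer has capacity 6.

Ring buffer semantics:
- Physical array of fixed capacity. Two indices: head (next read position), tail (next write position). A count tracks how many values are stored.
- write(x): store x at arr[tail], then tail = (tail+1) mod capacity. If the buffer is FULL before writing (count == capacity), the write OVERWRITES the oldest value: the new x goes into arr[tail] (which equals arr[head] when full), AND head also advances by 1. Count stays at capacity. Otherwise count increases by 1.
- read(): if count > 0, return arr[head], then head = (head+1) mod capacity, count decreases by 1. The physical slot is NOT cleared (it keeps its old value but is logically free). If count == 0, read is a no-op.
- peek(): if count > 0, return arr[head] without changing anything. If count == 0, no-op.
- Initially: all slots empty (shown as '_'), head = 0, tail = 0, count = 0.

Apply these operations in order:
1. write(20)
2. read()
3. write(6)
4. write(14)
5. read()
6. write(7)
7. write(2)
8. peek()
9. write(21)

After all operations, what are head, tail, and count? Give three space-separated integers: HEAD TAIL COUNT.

Answer: 2 0 4

Derivation:
After op 1 (write(20)): arr=[20 _ _ _ _ _] head=0 tail=1 count=1
After op 2 (read()): arr=[20 _ _ _ _ _] head=1 tail=1 count=0
After op 3 (write(6)): arr=[20 6 _ _ _ _] head=1 tail=2 count=1
After op 4 (write(14)): arr=[20 6 14 _ _ _] head=1 tail=3 count=2
After op 5 (read()): arr=[20 6 14 _ _ _] head=2 tail=3 count=1
After op 6 (write(7)): arr=[20 6 14 7 _ _] head=2 tail=4 count=2
After op 7 (write(2)): arr=[20 6 14 7 2 _] head=2 tail=5 count=3
After op 8 (peek()): arr=[20 6 14 7 2 _] head=2 tail=5 count=3
After op 9 (write(21)): arr=[20 6 14 7 2 21] head=2 tail=0 count=4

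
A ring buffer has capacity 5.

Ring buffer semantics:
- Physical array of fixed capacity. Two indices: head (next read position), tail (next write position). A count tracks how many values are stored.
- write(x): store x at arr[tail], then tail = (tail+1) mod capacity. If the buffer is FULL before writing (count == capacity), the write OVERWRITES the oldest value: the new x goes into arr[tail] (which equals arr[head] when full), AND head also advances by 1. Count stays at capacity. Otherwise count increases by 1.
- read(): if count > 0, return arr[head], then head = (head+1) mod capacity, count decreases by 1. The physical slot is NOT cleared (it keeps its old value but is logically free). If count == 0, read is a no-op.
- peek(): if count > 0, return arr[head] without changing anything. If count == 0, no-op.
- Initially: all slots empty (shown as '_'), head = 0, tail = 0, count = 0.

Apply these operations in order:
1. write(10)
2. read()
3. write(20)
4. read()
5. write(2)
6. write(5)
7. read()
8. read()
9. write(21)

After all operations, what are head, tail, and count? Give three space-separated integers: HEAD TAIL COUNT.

After op 1 (write(10)): arr=[10 _ _ _ _] head=0 tail=1 count=1
After op 2 (read()): arr=[10 _ _ _ _] head=1 tail=1 count=0
After op 3 (write(20)): arr=[10 20 _ _ _] head=1 tail=2 count=1
After op 4 (read()): arr=[10 20 _ _ _] head=2 tail=2 count=0
After op 5 (write(2)): arr=[10 20 2 _ _] head=2 tail=3 count=1
After op 6 (write(5)): arr=[10 20 2 5 _] head=2 tail=4 count=2
After op 7 (read()): arr=[10 20 2 5 _] head=3 tail=4 count=1
After op 8 (read()): arr=[10 20 2 5 _] head=4 tail=4 count=0
After op 9 (write(21)): arr=[10 20 2 5 21] head=4 tail=0 count=1

Answer: 4 0 1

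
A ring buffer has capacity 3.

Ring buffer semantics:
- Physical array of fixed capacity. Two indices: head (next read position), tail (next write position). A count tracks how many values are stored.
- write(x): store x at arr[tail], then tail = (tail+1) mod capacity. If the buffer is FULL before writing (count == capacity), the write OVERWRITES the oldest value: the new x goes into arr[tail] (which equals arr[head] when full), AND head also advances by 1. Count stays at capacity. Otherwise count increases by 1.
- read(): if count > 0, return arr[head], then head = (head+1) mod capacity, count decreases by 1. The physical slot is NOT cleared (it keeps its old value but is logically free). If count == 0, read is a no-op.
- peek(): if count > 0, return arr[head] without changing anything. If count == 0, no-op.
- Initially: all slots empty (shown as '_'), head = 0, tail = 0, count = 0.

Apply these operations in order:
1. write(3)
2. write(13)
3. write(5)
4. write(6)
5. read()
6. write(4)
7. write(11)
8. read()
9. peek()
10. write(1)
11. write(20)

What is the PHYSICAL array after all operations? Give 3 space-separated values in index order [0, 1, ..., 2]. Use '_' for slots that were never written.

Answer: 1 20 11

Derivation:
After op 1 (write(3)): arr=[3 _ _] head=0 tail=1 count=1
After op 2 (write(13)): arr=[3 13 _] head=0 tail=2 count=2
After op 3 (write(5)): arr=[3 13 5] head=0 tail=0 count=3
After op 4 (write(6)): arr=[6 13 5] head=1 tail=1 count=3
After op 5 (read()): arr=[6 13 5] head=2 tail=1 count=2
After op 6 (write(4)): arr=[6 4 5] head=2 tail=2 count=3
After op 7 (write(11)): arr=[6 4 11] head=0 tail=0 count=3
After op 8 (read()): arr=[6 4 11] head=1 tail=0 count=2
After op 9 (peek()): arr=[6 4 11] head=1 tail=0 count=2
After op 10 (write(1)): arr=[1 4 11] head=1 tail=1 count=3
After op 11 (write(20)): arr=[1 20 11] head=2 tail=2 count=3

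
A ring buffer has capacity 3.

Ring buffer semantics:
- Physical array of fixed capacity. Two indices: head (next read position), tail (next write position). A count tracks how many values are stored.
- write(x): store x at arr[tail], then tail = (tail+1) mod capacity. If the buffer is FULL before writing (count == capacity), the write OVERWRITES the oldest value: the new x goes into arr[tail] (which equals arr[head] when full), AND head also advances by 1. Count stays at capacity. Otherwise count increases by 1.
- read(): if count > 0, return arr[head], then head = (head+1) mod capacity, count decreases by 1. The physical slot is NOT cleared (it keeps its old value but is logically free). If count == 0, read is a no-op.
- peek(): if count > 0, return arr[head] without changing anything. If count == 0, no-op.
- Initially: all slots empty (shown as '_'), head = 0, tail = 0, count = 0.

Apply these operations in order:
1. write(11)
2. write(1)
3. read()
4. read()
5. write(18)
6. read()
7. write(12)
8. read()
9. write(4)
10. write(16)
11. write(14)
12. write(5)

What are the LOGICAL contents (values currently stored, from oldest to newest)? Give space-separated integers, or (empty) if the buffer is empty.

After op 1 (write(11)): arr=[11 _ _] head=0 tail=1 count=1
After op 2 (write(1)): arr=[11 1 _] head=0 tail=2 count=2
After op 3 (read()): arr=[11 1 _] head=1 tail=2 count=1
After op 4 (read()): arr=[11 1 _] head=2 tail=2 count=0
After op 5 (write(18)): arr=[11 1 18] head=2 tail=0 count=1
After op 6 (read()): arr=[11 1 18] head=0 tail=0 count=0
After op 7 (write(12)): arr=[12 1 18] head=0 tail=1 count=1
After op 8 (read()): arr=[12 1 18] head=1 tail=1 count=0
After op 9 (write(4)): arr=[12 4 18] head=1 tail=2 count=1
After op 10 (write(16)): arr=[12 4 16] head=1 tail=0 count=2
After op 11 (write(14)): arr=[14 4 16] head=1 tail=1 count=3
After op 12 (write(5)): arr=[14 5 16] head=2 tail=2 count=3

Answer: 16 14 5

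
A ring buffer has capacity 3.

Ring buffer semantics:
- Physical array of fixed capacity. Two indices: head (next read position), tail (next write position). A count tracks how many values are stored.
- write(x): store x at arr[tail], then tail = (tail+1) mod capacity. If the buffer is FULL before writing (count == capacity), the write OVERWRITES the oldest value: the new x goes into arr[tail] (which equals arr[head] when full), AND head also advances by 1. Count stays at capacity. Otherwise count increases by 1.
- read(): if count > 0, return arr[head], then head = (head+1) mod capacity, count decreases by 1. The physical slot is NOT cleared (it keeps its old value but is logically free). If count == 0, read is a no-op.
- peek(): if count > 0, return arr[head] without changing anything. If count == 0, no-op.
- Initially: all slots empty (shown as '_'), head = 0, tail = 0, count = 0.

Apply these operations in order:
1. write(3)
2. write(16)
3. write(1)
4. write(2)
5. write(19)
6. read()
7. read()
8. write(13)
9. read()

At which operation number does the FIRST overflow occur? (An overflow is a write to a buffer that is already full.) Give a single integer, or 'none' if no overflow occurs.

Answer: 4

Derivation:
After op 1 (write(3)): arr=[3 _ _] head=0 tail=1 count=1
After op 2 (write(16)): arr=[3 16 _] head=0 tail=2 count=2
After op 3 (write(1)): arr=[3 16 1] head=0 tail=0 count=3
After op 4 (write(2)): arr=[2 16 1] head=1 tail=1 count=3
After op 5 (write(19)): arr=[2 19 1] head=2 tail=2 count=3
After op 6 (read()): arr=[2 19 1] head=0 tail=2 count=2
After op 7 (read()): arr=[2 19 1] head=1 tail=2 count=1
After op 8 (write(13)): arr=[2 19 13] head=1 tail=0 count=2
After op 9 (read()): arr=[2 19 13] head=2 tail=0 count=1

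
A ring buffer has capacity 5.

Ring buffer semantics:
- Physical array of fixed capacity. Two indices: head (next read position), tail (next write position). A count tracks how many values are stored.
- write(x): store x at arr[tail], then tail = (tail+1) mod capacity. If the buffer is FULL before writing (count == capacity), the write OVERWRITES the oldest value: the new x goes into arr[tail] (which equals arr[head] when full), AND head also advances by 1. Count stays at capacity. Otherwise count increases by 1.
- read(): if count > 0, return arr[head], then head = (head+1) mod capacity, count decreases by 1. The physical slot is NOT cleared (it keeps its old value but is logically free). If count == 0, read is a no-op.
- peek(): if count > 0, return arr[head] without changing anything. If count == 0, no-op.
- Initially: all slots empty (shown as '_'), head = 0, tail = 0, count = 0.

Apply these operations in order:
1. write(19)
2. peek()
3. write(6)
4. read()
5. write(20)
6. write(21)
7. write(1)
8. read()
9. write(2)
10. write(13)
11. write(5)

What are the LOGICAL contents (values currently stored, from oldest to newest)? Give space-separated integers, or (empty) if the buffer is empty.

After op 1 (write(19)): arr=[19 _ _ _ _] head=0 tail=1 count=1
After op 2 (peek()): arr=[19 _ _ _ _] head=0 tail=1 count=1
After op 3 (write(6)): arr=[19 6 _ _ _] head=0 tail=2 count=2
After op 4 (read()): arr=[19 6 _ _ _] head=1 tail=2 count=1
After op 5 (write(20)): arr=[19 6 20 _ _] head=1 tail=3 count=2
After op 6 (write(21)): arr=[19 6 20 21 _] head=1 tail=4 count=3
After op 7 (write(1)): arr=[19 6 20 21 1] head=1 tail=0 count=4
After op 8 (read()): arr=[19 6 20 21 1] head=2 tail=0 count=3
After op 9 (write(2)): arr=[2 6 20 21 1] head=2 tail=1 count=4
After op 10 (write(13)): arr=[2 13 20 21 1] head=2 tail=2 count=5
After op 11 (write(5)): arr=[2 13 5 21 1] head=3 tail=3 count=5

Answer: 21 1 2 13 5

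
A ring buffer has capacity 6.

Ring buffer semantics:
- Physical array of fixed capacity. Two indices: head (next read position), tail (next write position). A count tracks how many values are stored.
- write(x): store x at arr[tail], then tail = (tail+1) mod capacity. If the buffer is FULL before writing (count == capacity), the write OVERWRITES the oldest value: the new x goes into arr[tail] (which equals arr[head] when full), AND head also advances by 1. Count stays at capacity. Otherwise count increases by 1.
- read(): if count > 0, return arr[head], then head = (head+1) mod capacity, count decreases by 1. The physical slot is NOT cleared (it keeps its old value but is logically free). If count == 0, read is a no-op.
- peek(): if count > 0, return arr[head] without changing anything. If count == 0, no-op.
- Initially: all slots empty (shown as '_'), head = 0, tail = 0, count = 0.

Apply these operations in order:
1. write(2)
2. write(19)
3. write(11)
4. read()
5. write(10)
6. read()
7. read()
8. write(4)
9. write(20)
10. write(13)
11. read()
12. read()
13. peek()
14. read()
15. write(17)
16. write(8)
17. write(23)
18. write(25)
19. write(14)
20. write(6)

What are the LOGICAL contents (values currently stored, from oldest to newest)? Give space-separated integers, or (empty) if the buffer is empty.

After op 1 (write(2)): arr=[2 _ _ _ _ _] head=0 tail=1 count=1
After op 2 (write(19)): arr=[2 19 _ _ _ _] head=0 tail=2 count=2
After op 3 (write(11)): arr=[2 19 11 _ _ _] head=0 tail=3 count=3
After op 4 (read()): arr=[2 19 11 _ _ _] head=1 tail=3 count=2
After op 5 (write(10)): arr=[2 19 11 10 _ _] head=1 tail=4 count=3
After op 6 (read()): arr=[2 19 11 10 _ _] head=2 tail=4 count=2
After op 7 (read()): arr=[2 19 11 10 _ _] head=3 tail=4 count=1
After op 8 (write(4)): arr=[2 19 11 10 4 _] head=3 tail=5 count=2
After op 9 (write(20)): arr=[2 19 11 10 4 20] head=3 tail=0 count=3
After op 10 (write(13)): arr=[13 19 11 10 4 20] head=3 tail=1 count=4
After op 11 (read()): arr=[13 19 11 10 4 20] head=4 tail=1 count=3
After op 12 (read()): arr=[13 19 11 10 4 20] head=5 tail=1 count=2
After op 13 (peek()): arr=[13 19 11 10 4 20] head=5 tail=1 count=2
After op 14 (read()): arr=[13 19 11 10 4 20] head=0 tail=1 count=1
After op 15 (write(17)): arr=[13 17 11 10 4 20] head=0 tail=2 count=2
After op 16 (write(8)): arr=[13 17 8 10 4 20] head=0 tail=3 count=3
After op 17 (write(23)): arr=[13 17 8 23 4 20] head=0 tail=4 count=4
After op 18 (write(25)): arr=[13 17 8 23 25 20] head=0 tail=5 count=5
After op 19 (write(14)): arr=[13 17 8 23 25 14] head=0 tail=0 count=6
After op 20 (write(6)): arr=[6 17 8 23 25 14] head=1 tail=1 count=6

Answer: 17 8 23 25 14 6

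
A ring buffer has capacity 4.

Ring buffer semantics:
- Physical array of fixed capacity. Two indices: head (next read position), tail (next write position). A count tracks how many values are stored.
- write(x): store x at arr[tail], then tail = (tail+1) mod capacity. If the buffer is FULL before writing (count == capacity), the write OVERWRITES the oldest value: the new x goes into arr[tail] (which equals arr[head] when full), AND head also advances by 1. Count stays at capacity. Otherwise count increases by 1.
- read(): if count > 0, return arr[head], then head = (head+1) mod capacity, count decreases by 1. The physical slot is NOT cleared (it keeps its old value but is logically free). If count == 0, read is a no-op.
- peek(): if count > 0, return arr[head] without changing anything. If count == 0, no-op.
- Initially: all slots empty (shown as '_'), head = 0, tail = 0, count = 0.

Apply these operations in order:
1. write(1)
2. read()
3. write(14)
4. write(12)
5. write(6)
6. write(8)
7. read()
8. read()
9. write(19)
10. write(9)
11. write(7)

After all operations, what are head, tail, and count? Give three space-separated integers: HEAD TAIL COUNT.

After op 1 (write(1)): arr=[1 _ _ _] head=0 tail=1 count=1
After op 2 (read()): arr=[1 _ _ _] head=1 tail=1 count=0
After op 3 (write(14)): arr=[1 14 _ _] head=1 tail=2 count=1
After op 4 (write(12)): arr=[1 14 12 _] head=1 tail=3 count=2
After op 5 (write(6)): arr=[1 14 12 6] head=1 tail=0 count=3
After op 6 (write(8)): arr=[8 14 12 6] head=1 tail=1 count=4
After op 7 (read()): arr=[8 14 12 6] head=2 tail=1 count=3
After op 8 (read()): arr=[8 14 12 6] head=3 tail=1 count=2
After op 9 (write(19)): arr=[8 19 12 6] head=3 tail=2 count=3
After op 10 (write(9)): arr=[8 19 9 6] head=3 tail=3 count=4
After op 11 (write(7)): arr=[8 19 9 7] head=0 tail=0 count=4

Answer: 0 0 4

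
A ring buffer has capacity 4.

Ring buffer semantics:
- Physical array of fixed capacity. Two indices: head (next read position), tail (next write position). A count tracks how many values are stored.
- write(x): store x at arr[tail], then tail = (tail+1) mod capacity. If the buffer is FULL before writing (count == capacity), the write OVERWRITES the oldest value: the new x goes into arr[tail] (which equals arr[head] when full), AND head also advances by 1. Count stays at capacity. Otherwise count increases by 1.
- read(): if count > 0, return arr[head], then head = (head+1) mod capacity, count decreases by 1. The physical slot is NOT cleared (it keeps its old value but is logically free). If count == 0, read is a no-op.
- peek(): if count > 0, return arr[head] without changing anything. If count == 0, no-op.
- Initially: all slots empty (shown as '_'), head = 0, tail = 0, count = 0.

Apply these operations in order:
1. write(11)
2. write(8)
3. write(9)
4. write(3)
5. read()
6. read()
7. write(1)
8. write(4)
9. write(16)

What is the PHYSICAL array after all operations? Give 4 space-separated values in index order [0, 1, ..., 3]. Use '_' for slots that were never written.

After op 1 (write(11)): arr=[11 _ _ _] head=0 tail=1 count=1
After op 2 (write(8)): arr=[11 8 _ _] head=0 tail=2 count=2
After op 3 (write(9)): arr=[11 8 9 _] head=0 tail=3 count=3
After op 4 (write(3)): arr=[11 8 9 3] head=0 tail=0 count=4
After op 5 (read()): arr=[11 8 9 3] head=1 tail=0 count=3
After op 6 (read()): arr=[11 8 9 3] head=2 tail=0 count=2
After op 7 (write(1)): arr=[1 8 9 3] head=2 tail=1 count=3
After op 8 (write(4)): arr=[1 4 9 3] head=2 tail=2 count=4
After op 9 (write(16)): arr=[1 4 16 3] head=3 tail=3 count=4

Answer: 1 4 16 3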